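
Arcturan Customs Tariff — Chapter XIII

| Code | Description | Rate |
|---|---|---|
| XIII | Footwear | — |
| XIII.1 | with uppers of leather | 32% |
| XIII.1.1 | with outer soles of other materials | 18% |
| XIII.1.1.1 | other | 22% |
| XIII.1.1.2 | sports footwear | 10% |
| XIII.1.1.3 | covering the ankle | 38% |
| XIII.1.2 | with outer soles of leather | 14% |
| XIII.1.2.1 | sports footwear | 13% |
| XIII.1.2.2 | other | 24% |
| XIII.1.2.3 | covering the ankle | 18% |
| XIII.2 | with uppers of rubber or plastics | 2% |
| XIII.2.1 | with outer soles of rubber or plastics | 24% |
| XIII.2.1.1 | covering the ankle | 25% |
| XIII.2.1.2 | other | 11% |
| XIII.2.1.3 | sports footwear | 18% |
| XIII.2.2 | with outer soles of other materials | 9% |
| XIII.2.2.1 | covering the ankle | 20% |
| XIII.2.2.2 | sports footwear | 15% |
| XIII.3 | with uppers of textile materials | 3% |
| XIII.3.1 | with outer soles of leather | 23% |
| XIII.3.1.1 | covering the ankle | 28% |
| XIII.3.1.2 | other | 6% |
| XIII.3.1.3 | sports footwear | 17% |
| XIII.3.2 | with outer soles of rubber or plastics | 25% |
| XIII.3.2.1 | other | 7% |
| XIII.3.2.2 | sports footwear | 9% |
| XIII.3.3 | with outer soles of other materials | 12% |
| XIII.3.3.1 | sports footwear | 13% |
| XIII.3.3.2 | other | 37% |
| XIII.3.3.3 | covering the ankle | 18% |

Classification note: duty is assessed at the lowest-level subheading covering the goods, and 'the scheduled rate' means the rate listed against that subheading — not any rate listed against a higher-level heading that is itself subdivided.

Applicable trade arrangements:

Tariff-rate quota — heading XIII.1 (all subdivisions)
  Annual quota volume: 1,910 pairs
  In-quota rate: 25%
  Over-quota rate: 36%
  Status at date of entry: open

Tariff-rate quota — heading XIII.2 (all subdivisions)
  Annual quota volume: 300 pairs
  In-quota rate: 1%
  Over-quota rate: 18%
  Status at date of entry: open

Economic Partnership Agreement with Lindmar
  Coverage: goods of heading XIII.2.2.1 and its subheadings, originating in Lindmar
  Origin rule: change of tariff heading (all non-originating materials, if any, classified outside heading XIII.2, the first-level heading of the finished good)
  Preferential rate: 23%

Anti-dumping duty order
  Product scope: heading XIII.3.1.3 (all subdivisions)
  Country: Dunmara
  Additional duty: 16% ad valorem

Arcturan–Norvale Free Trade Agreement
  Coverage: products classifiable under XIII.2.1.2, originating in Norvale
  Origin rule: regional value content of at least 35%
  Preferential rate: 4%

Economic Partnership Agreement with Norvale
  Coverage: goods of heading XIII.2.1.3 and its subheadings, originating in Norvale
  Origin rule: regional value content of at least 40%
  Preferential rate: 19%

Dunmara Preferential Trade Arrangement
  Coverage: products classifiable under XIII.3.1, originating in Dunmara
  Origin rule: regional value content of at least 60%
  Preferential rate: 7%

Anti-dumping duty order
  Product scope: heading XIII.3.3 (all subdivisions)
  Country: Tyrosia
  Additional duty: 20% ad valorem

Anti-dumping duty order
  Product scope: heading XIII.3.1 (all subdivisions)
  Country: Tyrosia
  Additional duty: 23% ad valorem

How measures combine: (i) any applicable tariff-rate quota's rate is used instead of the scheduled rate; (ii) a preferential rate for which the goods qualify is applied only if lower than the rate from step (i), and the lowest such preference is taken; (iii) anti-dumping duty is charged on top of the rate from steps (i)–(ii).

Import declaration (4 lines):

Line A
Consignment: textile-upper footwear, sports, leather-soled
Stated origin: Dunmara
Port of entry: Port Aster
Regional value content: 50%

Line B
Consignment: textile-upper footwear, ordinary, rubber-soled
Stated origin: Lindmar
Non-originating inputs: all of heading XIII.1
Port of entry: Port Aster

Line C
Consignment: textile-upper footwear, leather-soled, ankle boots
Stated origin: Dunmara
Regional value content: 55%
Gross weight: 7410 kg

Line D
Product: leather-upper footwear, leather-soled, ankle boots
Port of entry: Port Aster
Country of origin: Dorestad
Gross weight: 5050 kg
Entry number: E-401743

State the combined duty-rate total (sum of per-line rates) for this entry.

93%

Line A: textile-upper → XIII.3; leather-soled → XIII.3.1; sports → XIII.3.1.3. Scheduled 17%. Dunmara agreement on XIII.3.1: RVC < 60%; anti-dumping (Dunmara, XIII.3.1.3): +16%; total 17% + 16% = 33%. → 33%.
Line B: textile-upper → XIII.3; rubber-soled → XIII.3.2; ordinary → XIII.3.2.1. Scheduled 7%. Lindmar agreement on XIII.2.2.1: XIII.3.2.1 not covered. → 7%.
Line C: textile-upper → XIII.3; leather-soled → XIII.3.1; ankle boots → XIII.3.1.1. Scheduled 28%. Dunmara agreement on XIII.3.1: RVC < 60%. → 28%.
Line D: leather-upper → XIII.1; leather-soled → XIII.1.2; ankle boots → XIII.1.2.3. Scheduled 18%. quota on XIII.1 open → in-quota 25%. → 25%.
Sum: 33% + 7% + 28% + 25% = 93%.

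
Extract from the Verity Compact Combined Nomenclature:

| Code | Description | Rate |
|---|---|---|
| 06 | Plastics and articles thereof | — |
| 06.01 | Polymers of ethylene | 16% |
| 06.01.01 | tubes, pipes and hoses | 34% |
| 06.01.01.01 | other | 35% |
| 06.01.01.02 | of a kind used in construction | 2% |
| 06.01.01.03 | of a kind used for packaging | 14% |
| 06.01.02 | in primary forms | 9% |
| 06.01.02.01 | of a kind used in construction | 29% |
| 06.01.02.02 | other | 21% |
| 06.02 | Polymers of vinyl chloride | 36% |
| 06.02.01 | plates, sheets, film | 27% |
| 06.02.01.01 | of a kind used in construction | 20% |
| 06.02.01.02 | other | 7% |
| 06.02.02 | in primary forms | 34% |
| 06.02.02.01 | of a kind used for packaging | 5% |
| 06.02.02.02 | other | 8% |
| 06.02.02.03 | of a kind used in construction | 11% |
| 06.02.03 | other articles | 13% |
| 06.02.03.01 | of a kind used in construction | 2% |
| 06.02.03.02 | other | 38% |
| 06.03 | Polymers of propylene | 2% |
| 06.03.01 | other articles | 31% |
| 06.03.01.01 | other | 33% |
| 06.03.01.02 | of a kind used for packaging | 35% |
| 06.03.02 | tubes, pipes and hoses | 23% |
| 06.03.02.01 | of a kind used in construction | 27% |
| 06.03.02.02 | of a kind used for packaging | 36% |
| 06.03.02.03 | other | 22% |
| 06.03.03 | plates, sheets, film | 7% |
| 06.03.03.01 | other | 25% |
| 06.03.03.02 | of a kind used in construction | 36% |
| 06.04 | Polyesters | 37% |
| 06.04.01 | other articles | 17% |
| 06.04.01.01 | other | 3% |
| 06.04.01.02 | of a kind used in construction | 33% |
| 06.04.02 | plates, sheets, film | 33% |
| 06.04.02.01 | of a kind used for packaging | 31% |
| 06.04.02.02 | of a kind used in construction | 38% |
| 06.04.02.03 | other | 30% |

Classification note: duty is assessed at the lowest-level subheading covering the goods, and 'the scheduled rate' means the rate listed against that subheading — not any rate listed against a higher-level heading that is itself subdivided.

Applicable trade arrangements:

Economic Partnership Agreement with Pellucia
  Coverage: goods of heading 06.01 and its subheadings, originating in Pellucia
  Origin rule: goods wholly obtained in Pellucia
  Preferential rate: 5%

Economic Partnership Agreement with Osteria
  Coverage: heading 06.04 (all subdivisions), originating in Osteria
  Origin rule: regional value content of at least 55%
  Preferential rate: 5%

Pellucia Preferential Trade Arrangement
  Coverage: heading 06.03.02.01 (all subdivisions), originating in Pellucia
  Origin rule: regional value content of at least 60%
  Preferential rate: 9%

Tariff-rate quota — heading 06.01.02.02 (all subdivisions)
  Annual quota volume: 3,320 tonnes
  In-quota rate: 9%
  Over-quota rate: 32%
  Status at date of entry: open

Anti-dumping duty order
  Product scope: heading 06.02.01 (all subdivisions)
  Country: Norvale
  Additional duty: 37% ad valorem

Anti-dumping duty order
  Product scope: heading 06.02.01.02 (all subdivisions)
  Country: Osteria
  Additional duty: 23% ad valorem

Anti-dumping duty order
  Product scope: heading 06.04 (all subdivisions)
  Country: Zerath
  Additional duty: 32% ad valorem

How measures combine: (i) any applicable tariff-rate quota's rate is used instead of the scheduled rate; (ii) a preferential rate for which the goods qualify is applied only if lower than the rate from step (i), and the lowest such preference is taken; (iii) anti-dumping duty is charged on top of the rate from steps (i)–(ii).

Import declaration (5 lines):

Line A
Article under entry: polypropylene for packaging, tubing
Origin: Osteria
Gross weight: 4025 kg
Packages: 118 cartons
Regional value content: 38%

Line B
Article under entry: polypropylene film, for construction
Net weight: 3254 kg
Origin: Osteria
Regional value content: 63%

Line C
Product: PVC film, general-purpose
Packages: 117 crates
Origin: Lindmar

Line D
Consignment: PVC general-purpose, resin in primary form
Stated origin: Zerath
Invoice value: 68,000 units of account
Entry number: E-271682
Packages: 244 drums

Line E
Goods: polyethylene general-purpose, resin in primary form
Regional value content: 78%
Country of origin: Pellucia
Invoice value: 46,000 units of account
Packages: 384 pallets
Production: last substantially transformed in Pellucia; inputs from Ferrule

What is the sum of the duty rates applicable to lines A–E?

96%

Line A: polypropylene → 06.03; tubing → 06.03.02; for packaging → 06.03.02.02. Scheduled 36%. Osteria agreement on 06.04: 06.03.02.02 not covered. → 36%.
Line B: polypropylene → 06.03; film → 06.03.03; for construction → 06.03.03.02. Scheduled 36%. Osteria agreement on 06.04: 06.03.03.02 not covered. → 36%.
Line C: PVC → 06.02; film → 06.02.01; general-purpose → 06.02.01.02. Scheduled 7%. No special measure applies. → 7%.
Line D: PVC → 06.02; resin in primary form → 06.02.02; general-purpose → 06.02.02.02. Scheduled 8%. No special measure applies. → 8%.
Line E: polyethylene → 06.01; resin in primary form → 06.01.02; general-purpose → 06.01.02.02. Scheduled 21%. quota on 06.01.02.02 open → in-quota 9%; Pellucia agreement on 06.01: not wholly obtained; Pellucia agreement on 06.03.02.01: 06.01.02.02 not covered. → 9%.
Sum: 36% + 36% + 7% + 8% + 9% = 96%.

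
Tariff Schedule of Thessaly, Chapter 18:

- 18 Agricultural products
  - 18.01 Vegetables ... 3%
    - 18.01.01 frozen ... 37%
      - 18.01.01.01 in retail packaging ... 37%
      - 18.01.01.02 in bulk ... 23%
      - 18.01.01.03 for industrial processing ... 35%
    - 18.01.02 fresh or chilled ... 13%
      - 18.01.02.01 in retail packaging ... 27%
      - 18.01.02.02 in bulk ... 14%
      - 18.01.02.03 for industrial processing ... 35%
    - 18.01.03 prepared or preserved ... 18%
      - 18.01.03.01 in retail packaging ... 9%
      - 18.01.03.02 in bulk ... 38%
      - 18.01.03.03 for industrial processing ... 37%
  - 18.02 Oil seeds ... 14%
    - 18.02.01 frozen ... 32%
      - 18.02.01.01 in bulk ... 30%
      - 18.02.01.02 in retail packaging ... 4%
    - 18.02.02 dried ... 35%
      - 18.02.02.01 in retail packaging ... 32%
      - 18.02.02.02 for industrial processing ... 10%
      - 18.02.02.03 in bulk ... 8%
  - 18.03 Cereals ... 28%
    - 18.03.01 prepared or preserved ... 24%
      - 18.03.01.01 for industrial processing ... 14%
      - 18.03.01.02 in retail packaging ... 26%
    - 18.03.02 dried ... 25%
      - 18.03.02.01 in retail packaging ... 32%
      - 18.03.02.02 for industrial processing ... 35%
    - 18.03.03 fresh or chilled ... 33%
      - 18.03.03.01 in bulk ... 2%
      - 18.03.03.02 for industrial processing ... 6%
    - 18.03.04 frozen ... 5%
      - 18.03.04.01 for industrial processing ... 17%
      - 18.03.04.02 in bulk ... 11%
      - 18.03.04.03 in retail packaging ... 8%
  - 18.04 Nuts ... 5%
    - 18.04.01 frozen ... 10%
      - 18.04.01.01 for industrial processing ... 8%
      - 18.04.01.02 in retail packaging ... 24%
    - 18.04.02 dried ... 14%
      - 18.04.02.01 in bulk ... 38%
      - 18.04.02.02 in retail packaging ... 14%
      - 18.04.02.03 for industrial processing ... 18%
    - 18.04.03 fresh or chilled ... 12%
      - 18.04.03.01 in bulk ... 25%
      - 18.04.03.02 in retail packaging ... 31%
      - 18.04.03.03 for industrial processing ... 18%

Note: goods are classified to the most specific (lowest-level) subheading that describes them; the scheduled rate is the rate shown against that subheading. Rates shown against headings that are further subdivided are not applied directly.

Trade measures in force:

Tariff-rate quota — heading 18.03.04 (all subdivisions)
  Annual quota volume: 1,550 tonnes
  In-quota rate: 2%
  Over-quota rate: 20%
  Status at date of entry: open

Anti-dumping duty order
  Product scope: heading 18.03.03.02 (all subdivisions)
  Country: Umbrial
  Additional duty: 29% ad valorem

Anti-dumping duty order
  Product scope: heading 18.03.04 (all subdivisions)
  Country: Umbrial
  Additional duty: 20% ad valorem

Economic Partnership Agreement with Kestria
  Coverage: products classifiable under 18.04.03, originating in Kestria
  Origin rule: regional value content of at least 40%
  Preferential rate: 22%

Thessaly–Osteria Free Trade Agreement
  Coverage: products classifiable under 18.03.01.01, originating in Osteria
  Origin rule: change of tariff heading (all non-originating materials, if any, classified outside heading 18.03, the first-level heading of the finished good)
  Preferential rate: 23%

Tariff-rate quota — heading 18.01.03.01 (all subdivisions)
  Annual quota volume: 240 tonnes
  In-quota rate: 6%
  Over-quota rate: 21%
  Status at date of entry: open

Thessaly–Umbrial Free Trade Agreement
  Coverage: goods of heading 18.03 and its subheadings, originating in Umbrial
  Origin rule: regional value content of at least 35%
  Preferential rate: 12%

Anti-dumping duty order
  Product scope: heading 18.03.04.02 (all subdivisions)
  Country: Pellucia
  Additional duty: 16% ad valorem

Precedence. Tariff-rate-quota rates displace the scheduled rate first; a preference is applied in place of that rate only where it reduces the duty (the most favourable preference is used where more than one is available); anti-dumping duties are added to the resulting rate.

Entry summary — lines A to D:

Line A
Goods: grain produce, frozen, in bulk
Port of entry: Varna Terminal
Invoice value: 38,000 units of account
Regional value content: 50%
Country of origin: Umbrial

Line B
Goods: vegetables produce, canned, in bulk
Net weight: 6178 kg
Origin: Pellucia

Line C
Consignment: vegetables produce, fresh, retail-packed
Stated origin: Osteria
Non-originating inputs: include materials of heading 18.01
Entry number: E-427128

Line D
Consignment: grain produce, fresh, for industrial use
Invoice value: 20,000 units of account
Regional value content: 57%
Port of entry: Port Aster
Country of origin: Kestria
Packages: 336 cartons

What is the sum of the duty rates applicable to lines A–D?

93%

Line A: grain → 18.03; frozen → 18.03.04; in bulk → 18.03.04.02. Scheduled 11%. quota on 18.03.04 open → in-quota 2%; Umbrial agreement on 18.03: RVC ≥ 35% → 12% available; preference 12% not lower than 2% → no reduction; anti-dumping (Umbrial, 18.03.04): +20%; total 2% + 20% = 22%. → 22%.
Line B: vegetables → 18.01; canned → 18.01.03; in bulk → 18.01.03.02. Scheduled 38%. No special measure applies. → 38%.
Line C: vegetables → 18.01; fresh → 18.01.02; retail-packed → 18.01.02.01. Scheduled 27%. Osteria agreement on 18.03.01.01: 18.01.02.01 not covered. → 27%.
Line D: grain → 18.03; fresh → 18.03.03; for industrial use → 18.03.03.02. Scheduled 6%. Kestria agreement on 18.04.03: 18.03.03.02 not covered. → 6%.
Sum: 22% + 38% + 27% + 6% = 93%.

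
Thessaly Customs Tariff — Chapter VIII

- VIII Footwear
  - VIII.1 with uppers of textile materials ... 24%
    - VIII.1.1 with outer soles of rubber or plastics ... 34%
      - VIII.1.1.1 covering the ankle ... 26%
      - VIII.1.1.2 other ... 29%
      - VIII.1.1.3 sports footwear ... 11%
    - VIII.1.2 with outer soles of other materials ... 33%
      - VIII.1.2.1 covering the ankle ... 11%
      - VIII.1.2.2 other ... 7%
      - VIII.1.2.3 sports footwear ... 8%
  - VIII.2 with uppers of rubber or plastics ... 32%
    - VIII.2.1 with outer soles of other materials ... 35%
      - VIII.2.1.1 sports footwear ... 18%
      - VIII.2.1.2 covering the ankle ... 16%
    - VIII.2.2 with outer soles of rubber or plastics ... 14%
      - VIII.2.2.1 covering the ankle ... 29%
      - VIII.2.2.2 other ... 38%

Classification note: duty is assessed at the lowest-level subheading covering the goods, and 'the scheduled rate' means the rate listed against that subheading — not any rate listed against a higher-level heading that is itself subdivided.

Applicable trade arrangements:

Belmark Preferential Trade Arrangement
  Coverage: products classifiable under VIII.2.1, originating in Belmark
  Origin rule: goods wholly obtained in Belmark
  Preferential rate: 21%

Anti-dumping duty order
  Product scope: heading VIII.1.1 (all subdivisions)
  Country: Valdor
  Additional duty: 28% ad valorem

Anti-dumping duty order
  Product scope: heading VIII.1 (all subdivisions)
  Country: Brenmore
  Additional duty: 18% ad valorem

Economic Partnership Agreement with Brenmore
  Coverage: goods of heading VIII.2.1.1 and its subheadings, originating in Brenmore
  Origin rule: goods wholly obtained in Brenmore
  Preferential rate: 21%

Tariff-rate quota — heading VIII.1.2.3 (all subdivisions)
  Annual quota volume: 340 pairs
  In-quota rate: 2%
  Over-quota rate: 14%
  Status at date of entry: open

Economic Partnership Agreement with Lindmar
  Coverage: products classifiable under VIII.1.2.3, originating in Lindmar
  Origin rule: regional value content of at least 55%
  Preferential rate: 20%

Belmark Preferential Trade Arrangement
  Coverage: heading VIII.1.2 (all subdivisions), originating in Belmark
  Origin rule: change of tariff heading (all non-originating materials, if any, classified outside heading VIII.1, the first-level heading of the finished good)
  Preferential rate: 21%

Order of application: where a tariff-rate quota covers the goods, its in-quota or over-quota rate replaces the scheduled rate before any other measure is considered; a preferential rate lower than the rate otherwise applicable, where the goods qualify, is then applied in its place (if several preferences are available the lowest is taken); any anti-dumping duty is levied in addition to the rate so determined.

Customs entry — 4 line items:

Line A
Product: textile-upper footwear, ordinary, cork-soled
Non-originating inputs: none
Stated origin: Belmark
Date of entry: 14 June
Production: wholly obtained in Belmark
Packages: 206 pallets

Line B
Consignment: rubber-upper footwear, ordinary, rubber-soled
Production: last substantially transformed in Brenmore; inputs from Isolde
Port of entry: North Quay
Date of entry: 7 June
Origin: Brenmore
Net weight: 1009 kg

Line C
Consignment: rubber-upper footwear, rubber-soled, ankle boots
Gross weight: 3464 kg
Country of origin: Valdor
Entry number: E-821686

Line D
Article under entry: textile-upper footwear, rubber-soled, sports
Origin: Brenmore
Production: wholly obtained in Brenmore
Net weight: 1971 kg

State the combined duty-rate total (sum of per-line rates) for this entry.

Line A: textile-upper → VIII.1; cork-soled → VIII.1.2; ordinary → VIII.1.2.2. Scheduled 7%. Belmark agreement on VIII.2.1: VIII.1.2.2 not covered; Belmark agreement on VIII.1.2: CTH met → 21% available; preference 21% not lower than 7% → no reduction. → 7%.
Line B: rubber-upper → VIII.2; rubber-soled → VIII.2.2; ordinary → VIII.2.2.2. Scheduled 38%. Brenmore agreement on VIII.2.1.1: VIII.2.2.2 not covered. → 38%.
Line C: rubber-upper → VIII.2; rubber-soled → VIII.2.2; ankle boots → VIII.2.2.1. Scheduled 29%. No special measure applies. → 29%.
Line D: textile-upper → VIII.1; rubber-soled → VIII.1.1; sports → VIII.1.1.3. Scheduled 11%. Brenmore agreement on VIII.2.1.1: VIII.1.1.3 not covered; anti-dumping (Brenmore, VIII.1): +18%; total 11% + 18% = 29%. → 29%.
Sum: 7% + 38% + 29% + 29% = 103%.

103%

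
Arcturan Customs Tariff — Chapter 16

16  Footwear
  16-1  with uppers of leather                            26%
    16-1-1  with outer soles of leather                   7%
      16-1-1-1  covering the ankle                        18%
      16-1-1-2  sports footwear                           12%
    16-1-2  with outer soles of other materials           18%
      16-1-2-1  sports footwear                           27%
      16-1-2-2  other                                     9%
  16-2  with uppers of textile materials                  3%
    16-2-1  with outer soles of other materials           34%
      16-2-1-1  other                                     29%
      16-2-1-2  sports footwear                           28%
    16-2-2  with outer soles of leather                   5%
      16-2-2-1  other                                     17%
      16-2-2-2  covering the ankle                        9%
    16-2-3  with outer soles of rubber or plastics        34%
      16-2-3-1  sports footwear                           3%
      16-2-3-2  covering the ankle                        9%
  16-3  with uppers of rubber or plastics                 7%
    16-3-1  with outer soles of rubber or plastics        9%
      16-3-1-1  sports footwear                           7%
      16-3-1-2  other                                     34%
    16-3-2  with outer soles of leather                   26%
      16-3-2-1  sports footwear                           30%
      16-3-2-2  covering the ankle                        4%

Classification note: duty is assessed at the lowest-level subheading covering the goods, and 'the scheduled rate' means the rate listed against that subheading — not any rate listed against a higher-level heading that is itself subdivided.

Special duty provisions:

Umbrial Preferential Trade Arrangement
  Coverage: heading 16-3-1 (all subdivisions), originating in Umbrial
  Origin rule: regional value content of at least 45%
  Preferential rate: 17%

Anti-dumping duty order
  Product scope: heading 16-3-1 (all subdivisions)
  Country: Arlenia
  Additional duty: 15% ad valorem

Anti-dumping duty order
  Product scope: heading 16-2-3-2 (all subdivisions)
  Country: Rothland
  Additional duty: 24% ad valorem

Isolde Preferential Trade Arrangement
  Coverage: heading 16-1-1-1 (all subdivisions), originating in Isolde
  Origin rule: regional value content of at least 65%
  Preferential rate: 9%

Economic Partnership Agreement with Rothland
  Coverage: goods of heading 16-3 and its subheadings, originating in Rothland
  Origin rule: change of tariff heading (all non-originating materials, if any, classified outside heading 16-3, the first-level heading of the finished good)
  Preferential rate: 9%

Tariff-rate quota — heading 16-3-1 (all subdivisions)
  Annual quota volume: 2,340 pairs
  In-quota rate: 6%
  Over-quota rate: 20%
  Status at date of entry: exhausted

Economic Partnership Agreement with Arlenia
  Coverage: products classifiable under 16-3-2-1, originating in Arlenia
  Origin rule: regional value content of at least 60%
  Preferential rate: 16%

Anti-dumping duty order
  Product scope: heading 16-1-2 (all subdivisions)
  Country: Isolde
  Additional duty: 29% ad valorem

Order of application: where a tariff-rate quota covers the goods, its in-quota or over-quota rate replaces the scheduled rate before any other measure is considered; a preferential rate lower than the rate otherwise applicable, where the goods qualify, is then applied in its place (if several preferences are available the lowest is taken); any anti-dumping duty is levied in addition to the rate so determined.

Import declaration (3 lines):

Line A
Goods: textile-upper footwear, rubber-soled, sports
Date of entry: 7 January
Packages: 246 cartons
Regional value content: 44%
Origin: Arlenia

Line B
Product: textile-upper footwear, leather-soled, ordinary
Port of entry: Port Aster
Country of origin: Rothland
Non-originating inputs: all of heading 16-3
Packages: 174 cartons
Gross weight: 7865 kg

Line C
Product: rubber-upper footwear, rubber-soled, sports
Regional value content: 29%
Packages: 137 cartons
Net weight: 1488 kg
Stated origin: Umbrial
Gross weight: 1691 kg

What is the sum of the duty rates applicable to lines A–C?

40%

Line A: textile-upper → 16-2; rubber-soled → 16-2-3; sports → 16-2-3-1. Scheduled 3%. Arlenia agreement on 16-3-2-1: 16-2-3-1 not covered. → 3%.
Line B: textile-upper → 16-2; leather-soled → 16-2-2; ordinary → 16-2-2-1. Scheduled 17%. Rothland agreement on 16-3: 16-2-2-1 not covered. → 17%.
Line C: rubber-upper → 16-3; rubber-soled → 16-3-1; sports → 16-3-1-1. Scheduled 7%. quota on 16-3-1 exhausted → over-quota 20%; Umbrial agreement on 16-3-1: RVC < 45%. → 20%.
Sum: 3% + 17% + 20% = 40%.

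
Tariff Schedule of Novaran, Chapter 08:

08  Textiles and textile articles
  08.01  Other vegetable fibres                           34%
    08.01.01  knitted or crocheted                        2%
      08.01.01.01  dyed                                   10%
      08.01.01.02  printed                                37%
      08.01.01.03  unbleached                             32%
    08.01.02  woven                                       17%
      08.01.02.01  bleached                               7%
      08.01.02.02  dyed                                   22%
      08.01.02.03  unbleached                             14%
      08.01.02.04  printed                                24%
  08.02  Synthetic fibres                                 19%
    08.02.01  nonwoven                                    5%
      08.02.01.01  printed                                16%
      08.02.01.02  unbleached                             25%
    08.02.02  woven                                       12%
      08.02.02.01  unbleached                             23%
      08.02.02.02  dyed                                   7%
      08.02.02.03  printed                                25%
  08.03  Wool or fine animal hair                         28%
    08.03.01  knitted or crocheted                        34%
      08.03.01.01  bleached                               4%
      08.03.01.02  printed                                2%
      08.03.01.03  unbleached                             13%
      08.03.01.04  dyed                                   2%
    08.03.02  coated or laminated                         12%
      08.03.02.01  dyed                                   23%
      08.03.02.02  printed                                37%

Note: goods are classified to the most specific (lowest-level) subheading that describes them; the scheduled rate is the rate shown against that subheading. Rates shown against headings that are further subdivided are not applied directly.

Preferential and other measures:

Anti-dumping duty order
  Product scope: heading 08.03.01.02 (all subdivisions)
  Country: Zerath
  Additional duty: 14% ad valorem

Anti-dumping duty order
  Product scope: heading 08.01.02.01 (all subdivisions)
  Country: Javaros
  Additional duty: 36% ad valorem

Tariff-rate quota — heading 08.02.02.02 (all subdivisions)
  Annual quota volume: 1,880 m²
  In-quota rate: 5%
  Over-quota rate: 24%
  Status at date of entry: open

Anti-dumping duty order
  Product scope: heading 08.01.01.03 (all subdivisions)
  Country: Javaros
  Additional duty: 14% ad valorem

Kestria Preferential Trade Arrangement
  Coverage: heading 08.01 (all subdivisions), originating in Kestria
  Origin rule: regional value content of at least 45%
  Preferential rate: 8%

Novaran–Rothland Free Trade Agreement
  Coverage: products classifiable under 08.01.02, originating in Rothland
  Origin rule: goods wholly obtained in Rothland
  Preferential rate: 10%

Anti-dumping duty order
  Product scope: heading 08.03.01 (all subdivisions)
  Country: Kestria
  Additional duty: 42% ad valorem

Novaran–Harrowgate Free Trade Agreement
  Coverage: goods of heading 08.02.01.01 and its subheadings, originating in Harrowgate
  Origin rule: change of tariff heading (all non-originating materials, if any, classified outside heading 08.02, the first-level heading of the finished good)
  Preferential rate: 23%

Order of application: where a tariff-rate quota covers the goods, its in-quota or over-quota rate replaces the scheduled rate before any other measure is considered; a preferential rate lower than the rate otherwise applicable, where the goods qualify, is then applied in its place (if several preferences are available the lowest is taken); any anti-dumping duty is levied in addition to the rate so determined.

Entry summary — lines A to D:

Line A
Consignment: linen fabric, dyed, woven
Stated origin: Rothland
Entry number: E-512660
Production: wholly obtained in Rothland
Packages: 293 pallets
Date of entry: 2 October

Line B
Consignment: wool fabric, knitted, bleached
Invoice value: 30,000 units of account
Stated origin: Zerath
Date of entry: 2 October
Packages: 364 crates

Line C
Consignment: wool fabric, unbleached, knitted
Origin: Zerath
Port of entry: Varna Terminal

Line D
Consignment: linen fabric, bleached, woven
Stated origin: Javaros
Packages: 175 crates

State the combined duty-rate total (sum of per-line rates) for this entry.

70%

Line A: linen → 08.01; woven → 08.01.02; dyed → 08.01.02.02. Scheduled 22%. Rothland agreement on 08.01.02: wholly obtained → 10% available; preferential 10%. → 10%.
Line B: wool → 08.03; knitted → 08.03.01; bleached → 08.03.01.01. Scheduled 4%. No special measure applies. → 4%.
Line C: wool → 08.03; knitted → 08.03.01; unbleached → 08.03.01.03. Scheduled 13%. No special measure applies. → 13%.
Line D: linen → 08.01; woven → 08.01.02; bleached → 08.01.02.01. Scheduled 7%. anti-dumping (Javaros, 08.01.02.01): +36%; total 7% + 36% = 43%. → 43%.
Sum: 10% + 4% + 13% + 43% = 70%.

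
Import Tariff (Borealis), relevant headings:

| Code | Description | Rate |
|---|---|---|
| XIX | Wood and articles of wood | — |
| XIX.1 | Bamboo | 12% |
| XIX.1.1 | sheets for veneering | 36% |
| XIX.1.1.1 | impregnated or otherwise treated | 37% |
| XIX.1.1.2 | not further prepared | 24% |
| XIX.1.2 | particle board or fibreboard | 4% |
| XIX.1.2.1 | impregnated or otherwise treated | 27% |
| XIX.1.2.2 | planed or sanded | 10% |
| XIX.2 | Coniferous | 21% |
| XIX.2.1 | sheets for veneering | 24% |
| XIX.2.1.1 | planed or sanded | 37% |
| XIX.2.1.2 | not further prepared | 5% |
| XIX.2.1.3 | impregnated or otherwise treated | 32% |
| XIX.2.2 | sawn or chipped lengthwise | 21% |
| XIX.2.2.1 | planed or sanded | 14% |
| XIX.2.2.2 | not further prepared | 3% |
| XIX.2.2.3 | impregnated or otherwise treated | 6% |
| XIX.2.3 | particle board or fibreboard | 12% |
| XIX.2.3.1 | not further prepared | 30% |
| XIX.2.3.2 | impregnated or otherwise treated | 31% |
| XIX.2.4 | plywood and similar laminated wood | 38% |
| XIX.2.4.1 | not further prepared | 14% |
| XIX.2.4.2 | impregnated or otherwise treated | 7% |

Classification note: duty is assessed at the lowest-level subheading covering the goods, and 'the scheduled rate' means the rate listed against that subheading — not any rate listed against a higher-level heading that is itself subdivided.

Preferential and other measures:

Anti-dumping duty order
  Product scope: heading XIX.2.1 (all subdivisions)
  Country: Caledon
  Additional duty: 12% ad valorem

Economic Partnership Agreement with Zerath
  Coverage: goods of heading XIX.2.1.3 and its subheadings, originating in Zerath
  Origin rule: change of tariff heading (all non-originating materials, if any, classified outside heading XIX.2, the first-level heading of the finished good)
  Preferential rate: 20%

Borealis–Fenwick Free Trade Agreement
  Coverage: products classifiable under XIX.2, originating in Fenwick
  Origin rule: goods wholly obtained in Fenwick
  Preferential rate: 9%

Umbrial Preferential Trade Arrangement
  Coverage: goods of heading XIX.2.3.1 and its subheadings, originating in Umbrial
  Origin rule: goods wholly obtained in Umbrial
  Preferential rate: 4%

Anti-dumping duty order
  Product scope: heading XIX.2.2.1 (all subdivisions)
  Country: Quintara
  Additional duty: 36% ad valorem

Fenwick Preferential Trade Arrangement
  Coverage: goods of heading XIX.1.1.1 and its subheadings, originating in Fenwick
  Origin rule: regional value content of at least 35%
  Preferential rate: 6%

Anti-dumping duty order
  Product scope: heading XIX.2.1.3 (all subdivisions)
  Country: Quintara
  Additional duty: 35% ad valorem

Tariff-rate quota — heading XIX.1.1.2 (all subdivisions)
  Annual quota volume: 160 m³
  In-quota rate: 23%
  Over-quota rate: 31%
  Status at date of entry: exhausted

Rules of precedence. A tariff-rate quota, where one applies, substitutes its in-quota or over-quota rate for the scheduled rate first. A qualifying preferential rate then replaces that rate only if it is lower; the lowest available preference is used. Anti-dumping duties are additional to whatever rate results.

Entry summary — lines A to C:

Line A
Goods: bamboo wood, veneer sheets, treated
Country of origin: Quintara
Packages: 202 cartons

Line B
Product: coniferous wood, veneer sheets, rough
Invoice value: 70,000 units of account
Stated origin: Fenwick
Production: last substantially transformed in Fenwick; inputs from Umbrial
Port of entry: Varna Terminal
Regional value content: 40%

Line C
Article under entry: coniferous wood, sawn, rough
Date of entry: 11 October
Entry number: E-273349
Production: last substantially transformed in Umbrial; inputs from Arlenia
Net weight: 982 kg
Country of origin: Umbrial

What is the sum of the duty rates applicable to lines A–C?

45%

Line A: bamboo → XIX.1; veneer sheets → XIX.1.1; treated → XIX.1.1.1. Scheduled 37%. No special measure applies. → 37%.
Line B: coniferous → XIX.2; veneer sheets → XIX.2.1; rough → XIX.2.1.2. Scheduled 5%. Fenwick agreement on XIX.2: not wholly obtained; Fenwick agreement on XIX.1.1.1: XIX.2.1.2 not covered. → 5%.
Line C: coniferous → XIX.2; sawn → XIX.2.2; rough → XIX.2.2.2. Scheduled 3%. Umbrial agreement on XIX.2.3.1: XIX.2.2.2 not covered. → 3%.
Sum: 37% + 5% + 3% = 45%.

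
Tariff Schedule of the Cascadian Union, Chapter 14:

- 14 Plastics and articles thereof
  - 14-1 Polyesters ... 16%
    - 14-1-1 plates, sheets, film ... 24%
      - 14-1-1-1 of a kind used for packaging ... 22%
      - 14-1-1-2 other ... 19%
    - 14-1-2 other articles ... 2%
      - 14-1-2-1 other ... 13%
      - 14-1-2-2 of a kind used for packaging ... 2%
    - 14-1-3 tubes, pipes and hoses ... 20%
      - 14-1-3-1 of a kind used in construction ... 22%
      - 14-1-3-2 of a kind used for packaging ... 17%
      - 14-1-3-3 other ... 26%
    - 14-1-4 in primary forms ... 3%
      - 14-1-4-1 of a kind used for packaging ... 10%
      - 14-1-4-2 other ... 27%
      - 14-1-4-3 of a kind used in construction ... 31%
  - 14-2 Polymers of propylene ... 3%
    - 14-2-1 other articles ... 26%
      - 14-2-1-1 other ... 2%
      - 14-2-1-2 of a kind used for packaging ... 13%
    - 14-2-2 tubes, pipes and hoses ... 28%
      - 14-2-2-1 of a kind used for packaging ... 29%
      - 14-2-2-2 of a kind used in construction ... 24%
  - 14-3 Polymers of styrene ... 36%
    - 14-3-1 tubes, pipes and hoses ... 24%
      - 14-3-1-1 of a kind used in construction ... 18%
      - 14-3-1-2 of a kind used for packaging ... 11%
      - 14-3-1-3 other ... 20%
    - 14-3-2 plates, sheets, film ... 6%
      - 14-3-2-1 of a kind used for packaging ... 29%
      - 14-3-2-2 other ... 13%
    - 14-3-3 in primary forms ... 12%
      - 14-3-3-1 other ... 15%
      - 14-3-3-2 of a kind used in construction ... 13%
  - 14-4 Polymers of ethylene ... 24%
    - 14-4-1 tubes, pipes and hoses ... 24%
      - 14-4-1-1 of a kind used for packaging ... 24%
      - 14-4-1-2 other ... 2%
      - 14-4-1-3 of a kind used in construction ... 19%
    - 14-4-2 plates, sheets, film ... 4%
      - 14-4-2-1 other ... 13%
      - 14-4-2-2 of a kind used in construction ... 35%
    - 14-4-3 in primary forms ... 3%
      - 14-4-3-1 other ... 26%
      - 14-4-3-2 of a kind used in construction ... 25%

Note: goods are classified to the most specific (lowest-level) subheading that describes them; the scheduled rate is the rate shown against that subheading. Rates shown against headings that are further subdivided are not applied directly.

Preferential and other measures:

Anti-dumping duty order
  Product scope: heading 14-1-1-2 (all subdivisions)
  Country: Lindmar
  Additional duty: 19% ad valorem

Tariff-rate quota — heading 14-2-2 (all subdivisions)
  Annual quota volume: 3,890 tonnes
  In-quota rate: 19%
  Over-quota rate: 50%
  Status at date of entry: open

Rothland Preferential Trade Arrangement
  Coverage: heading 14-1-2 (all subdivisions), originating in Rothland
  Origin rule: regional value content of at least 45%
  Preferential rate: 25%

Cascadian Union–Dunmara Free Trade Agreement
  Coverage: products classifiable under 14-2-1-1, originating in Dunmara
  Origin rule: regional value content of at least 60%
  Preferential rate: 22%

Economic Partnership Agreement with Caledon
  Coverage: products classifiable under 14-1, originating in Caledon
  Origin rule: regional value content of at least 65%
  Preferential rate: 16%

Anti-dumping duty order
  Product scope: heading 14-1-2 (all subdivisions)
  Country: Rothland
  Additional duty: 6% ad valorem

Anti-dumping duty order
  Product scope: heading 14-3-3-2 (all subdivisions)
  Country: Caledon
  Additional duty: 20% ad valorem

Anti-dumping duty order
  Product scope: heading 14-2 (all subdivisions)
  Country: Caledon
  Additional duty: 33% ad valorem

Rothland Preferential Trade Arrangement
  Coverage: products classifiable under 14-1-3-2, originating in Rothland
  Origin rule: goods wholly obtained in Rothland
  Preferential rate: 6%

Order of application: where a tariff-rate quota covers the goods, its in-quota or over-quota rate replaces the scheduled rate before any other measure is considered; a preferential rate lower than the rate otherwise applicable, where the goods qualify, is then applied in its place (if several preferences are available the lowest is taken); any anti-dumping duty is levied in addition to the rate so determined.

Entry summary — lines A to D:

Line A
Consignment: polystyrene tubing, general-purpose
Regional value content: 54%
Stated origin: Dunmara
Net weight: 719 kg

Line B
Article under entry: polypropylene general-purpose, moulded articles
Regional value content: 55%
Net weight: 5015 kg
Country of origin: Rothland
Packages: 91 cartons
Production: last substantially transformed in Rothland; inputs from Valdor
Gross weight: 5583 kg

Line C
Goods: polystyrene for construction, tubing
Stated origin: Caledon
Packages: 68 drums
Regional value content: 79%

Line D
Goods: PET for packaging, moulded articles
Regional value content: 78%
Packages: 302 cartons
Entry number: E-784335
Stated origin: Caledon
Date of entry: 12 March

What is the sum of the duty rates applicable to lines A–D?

Line A: polystyrene → 14-3; tubing → 14-3-1; general-purpose → 14-3-1-3. Scheduled 20%. Dunmara agreement on 14-2-1-1: 14-3-1-3 not covered. → 20%.
Line B: polypropylene → 14-2; moulded articles → 14-2-1; general-purpose → 14-2-1-1. Scheduled 2%. Rothland agreement on 14-1-2: 14-2-1-1 not covered; Rothland agreement on 14-1-3-2: 14-2-1-1 not covered. → 2%.
Line C: polystyrene → 14-3; tubing → 14-3-1; for construction → 14-3-1-1. Scheduled 18%. Caledon agreement on 14-1: 14-3-1-1 not covered. → 18%.
Line D: PET → 14-1; moulded articles → 14-1-2; for packaging → 14-1-2-2. Scheduled 2%. Caledon agreement on 14-1: RVC ≥ 65% → 16% available; preference 16% not lower than 2% → no reduction. → 2%.
Sum: 20% + 2% + 18% + 2% = 42%.

42%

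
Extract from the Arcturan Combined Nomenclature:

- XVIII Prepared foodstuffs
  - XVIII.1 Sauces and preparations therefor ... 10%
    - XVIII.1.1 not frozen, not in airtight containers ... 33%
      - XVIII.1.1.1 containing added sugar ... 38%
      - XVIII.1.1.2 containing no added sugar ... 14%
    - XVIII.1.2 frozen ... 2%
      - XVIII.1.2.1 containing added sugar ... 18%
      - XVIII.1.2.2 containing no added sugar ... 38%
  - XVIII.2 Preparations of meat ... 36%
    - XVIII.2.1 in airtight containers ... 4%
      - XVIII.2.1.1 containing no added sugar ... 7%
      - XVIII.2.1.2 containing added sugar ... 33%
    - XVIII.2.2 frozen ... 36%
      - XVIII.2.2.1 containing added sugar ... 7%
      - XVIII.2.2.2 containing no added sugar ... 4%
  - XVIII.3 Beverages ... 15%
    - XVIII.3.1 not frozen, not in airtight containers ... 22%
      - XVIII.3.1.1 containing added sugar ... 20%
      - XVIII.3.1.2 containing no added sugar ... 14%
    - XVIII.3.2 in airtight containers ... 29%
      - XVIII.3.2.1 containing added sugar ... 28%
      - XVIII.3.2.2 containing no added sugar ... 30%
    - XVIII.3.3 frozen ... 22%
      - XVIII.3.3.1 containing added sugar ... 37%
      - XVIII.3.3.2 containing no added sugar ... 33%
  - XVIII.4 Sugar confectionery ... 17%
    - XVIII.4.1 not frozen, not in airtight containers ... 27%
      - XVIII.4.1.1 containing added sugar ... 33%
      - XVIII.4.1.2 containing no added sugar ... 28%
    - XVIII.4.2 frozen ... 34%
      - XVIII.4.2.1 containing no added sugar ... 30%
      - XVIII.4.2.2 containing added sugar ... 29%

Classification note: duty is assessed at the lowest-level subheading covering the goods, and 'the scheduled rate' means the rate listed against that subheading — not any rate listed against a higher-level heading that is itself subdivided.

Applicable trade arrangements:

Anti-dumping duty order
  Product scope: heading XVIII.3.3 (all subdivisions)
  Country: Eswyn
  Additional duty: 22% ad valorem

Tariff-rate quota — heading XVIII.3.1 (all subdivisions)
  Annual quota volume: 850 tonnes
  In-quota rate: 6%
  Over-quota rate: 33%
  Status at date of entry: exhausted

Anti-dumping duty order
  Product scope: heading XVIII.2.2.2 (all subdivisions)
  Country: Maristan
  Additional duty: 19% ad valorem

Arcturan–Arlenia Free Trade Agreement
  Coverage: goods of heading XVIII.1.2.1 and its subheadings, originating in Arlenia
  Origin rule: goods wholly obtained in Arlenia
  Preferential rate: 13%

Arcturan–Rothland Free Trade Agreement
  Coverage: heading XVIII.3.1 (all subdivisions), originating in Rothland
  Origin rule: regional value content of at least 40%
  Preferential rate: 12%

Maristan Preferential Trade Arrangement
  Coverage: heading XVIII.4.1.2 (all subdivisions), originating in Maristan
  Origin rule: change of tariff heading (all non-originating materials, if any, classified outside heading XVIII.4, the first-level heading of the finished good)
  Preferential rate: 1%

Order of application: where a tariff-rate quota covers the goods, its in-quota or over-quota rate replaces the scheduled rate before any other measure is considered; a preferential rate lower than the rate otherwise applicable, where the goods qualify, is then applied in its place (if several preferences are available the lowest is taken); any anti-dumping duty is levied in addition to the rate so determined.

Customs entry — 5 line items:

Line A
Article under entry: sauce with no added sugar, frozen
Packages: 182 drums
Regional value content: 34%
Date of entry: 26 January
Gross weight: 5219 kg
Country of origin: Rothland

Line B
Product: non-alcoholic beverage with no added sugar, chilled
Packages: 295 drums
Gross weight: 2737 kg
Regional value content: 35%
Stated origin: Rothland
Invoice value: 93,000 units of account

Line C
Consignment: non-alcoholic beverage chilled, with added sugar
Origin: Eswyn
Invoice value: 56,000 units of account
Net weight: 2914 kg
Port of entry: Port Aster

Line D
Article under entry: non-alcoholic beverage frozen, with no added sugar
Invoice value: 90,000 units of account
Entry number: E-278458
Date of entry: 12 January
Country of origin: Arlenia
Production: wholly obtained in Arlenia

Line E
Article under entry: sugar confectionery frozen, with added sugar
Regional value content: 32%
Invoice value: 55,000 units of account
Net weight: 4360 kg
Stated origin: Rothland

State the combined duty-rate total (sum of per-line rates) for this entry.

166%

Line A: sauce → XVIII.1; frozen → XVIII.1.2; with no added sugar → XVIII.1.2.2. Scheduled 38%. Rothland agreement on XVIII.3.1: XVIII.1.2.2 not covered. → 38%.
Line B: non-alcoholic beverage → XVIII.3; chilled → XVIII.3.1; with no added sugar → XVIII.3.1.2. Scheduled 14%. quota on XVIII.3.1 exhausted → over-quota 33%; Rothland agreement on XVIII.3.1: RVC < 40%. → 33%.
Line C: non-alcoholic beverage → XVIII.3; chilled → XVIII.3.1; with added sugar → XVIII.3.1.1. Scheduled 20%. quota on XVIII.3.1 exhausted → over-quota 33%. → 33%.
Line D: non-alcoholic beverage → XVIII.3; frozen → XVIII.3.3; with no added sugar → XVIII.3.3.2. Scheduled 33%. Arlenia agreement on XVIII.1.2.1: XVIII.3.3.2 not covered. → 33%.
Line E: sugar confectionery → XVIII.4; frozen → XVIII.4.2; with added sugar → XVIII.4.2.2. Scheduled 29%. Rothland agreement on XVIII.3.1: XVIII.4.2.2 not covered. → 29%.
Sum: 38% + 33% + 33% + 33% + 29% = 166%.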